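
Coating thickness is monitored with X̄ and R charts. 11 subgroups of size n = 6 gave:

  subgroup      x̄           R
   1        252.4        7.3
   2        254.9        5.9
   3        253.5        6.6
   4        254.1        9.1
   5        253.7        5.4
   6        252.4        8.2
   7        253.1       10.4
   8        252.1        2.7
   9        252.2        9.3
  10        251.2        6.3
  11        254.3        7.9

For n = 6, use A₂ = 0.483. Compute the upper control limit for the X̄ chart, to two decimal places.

256.56

X̄̄ = (252.4 + 254.9 + 253.5 + 254.1 + 253.7 + 252.4 + 253.1 + 252.1 + 252.2 + 251.2 + 254.3) / 11 = 2783.9000 / 11 = 253.0818
R̄ = (7.3 + 5.9 + 6.6 + 9.1 + 5.4 + 8.2 + 10.4 + 2.7 + 9.3 + 6.3 + 7.9) / 11 = 79.1000 / 11 = 7.1909
UCL = X̄̄ + A₂·R̄ = 253.0818 + 0.483 × 7.1909 = 256.5550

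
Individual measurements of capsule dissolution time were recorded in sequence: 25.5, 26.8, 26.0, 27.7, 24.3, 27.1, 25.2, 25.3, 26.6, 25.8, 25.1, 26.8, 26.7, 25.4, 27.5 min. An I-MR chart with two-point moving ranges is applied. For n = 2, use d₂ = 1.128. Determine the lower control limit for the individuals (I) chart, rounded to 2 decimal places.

22.32

X̄ = (25.5 + 26.8 + 26.0 + 27.7 + 24.3 + 27.1 + 25.2 + 25.3 + 26.6 + 25.8 + 25.1 + 26.8 + 26.7 + 25.4 + 27.5) / 15 = 26.1200
Moving ranges: 1.3, 0.8, 1.7, 3.4, 2.8, 1.9, 0.1, 1.3, 0.8, 0.7, 1.7, 0.1, 1.3, 2.1; M̄R̄ = 20.0000 / 14 = 1.4286
LCL = X̄ − 3·M̄R̄/d₂ = 26.1200 − 3 × 1.4286 / 1.128 = 22.3206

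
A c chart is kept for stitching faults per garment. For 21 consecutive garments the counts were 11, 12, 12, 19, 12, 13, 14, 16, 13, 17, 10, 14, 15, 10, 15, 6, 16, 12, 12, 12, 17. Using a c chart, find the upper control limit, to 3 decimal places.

c̄ = (11 + 12 + 12 + 19 + 12 + 13 + 14 + 16 + 13 + 17 + 10 + 14 + 15 + 10 + 15 + 6 + 16 + 12 + 12 + 12 + 17) / 21 = 278 / 21 = 13.2381
UCL = c̄ + 3√c̄ = 13.2381 + 3 × √13.2381 = 13.2381 + 3 × 3.6384 = 24.1534

24.153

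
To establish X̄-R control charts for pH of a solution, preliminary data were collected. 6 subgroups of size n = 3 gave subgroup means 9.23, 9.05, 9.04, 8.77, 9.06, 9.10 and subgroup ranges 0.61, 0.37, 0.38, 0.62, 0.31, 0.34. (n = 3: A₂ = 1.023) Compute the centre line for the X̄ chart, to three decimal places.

X̄̄ = (9.23 + 9.05 + 9.04 + 8.77 + 9.06 + 9.10) / 6 = 54.2500 / 6 = 9.0417
CL = X̄̄ = 9.0417

9.042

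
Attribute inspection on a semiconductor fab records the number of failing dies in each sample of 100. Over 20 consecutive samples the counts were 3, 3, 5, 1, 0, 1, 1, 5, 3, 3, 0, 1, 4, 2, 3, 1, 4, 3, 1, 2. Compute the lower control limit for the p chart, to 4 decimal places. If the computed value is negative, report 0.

0.0000

p̄ = Σdᵢ / (k·n) = 46 / (20 × 100) = 0.02300
LCL = p̄ − 3·√(p̄(1−p̄)/n) = 0.02300 − 3 × 0.01499 = -0.02197 → 0 (negative, so LCL = 0)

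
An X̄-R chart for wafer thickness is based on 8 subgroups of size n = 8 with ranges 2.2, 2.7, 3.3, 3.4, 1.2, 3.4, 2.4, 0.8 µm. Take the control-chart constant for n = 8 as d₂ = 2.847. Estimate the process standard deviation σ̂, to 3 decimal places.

0.852

R̄ = (2.2 + 2.7 + 3.3 + 3.4 + 1.2 + 3.4 + 2.4 + 0.8) / 8 = 2.4250
σ̂ = R̄ / d₂ = 2.4250 / 2.847 = 0.8518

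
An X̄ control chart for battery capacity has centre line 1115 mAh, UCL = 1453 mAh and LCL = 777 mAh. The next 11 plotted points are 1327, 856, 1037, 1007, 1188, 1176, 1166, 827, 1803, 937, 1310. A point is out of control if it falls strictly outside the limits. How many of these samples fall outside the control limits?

Compare each point to [777, 1453]: sample 9 = 1803 > UCL.

1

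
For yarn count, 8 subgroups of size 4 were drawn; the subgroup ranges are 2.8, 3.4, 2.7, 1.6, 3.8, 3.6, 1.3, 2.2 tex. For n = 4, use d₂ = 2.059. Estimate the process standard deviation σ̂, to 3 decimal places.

R̄ = (2.8 + 3.4 + 2.7 + 1.6 + 3.8 + 3.6 + 1.3 + 2.2) / 8 = 2.6750
σ̂ = R̄ / d₂ = 2.6750 / 2.059 = 1.2992

1.299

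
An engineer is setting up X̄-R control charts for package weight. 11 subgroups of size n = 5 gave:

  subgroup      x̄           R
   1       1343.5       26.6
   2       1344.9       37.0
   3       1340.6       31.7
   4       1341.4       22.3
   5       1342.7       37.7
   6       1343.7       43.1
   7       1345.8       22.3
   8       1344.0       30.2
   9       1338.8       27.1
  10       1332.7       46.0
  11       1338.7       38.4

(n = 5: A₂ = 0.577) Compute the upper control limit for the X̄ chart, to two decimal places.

1360.54

X̄̄ = (1343.5 + 1344.9 + 1340.6 + 1341.4 + 1342.7 + 1343.7 + 1345.8 + 1344.0 + 1338.8 + 1332.7 + 1338.7) / 11 = 14756.8000 / 11 = 1341.5273
R̄ = (26.6 + 37.0 + 31.7 + 22.3 + 37.7 + 43.1 + 22.3 + 30.2 + 27.1 + 46.0 + 38.4) / 11 = 362.4000 / 11 = 32.9455
UCL = X̄̄ + A₂·R̄ = 1341.5273 + 0.577 × 32.9455 = 1360.5368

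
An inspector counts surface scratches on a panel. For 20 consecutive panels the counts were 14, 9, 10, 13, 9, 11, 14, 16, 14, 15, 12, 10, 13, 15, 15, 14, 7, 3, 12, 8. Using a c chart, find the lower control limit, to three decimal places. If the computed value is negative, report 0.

c̄ = (14 + 9 + 10 + 13 + 9 + 11 + 14 + 16 + 14 + 15 + 12 + 10 + 13 + 15 + 15 + 14 + 7 + 3 + 12 + 8) / 20 = 234 / 20 = 11.7000
LCL = c̄ − 3√c̄ = 11.7000 − 3 × 3.4205 = 1.4384

1.438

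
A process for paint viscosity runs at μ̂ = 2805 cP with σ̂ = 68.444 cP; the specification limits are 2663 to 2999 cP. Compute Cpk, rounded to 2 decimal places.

Cpu = (USL − μ̂) / (3σ̂) = (2999 − 2805) / (3 × 68.444) = 0.9448; Cpl = (μ̂ − LSL) / (3σ̂) = (2805 − 2663) / (3 × 68.444) = 0.6916; Cpk = min(Cpu, Cpl) = 0.6916

0.69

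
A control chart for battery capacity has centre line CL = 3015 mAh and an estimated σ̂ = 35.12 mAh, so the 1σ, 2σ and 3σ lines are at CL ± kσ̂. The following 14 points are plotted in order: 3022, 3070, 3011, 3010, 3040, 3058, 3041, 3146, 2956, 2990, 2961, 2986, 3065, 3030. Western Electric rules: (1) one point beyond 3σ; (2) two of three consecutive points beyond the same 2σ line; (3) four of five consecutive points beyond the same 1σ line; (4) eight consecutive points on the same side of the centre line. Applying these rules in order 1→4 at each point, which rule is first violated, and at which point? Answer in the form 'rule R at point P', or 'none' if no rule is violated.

Zone of each point (C = within 1σ̂, B = 1σ̂–2σ̂, A = 2σ̂–3σ̂, * = beyond 3σ̂; sign = side of CL): 1:+C, 2:+B, 3:-C, 4:-C, 5:+C, 6:+B, 7:+C, 8:+*, 9:-B, 10:-C, 11:-B, 12:-C, 13:+B, 14:+C
Rule 1 (one point beyond the 3σ limits) is satisfied at point 8.

rule 1 at point 8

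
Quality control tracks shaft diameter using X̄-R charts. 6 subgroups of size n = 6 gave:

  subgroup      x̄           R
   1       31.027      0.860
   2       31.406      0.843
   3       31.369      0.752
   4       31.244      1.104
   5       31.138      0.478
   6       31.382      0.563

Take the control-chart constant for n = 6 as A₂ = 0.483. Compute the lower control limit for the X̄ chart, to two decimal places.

X̄̄ = (31.027 + 31.406 + 31.369 + 31.244 + 31.138 + 31.382) / 6 = 187.5660 / 6 = 31.2610
R̄ = (0.860 + 0.843 + 0.752 + 1.104 + 0.478 + 0.563) / 6 = 4.6000 / 6 = 0.7667
LCL = X̄̄ − A₂·R̄ = 31.2610 − 0.483 × 0.7667 = 30.8907

30.89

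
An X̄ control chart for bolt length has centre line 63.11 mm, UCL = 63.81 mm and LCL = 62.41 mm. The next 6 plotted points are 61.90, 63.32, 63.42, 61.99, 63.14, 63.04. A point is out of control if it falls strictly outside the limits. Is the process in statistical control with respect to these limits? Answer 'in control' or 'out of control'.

Compare each point to [62.41, 63.81]: sample 1 = 61.90 < LCL; sample 4 = 61.99 < LCL.

out of control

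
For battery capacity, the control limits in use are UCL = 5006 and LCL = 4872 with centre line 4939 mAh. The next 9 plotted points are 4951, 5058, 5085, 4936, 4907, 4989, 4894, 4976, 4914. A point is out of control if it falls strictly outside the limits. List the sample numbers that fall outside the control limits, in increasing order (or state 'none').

Compare each point to [4872, 5006]: sample 2 = 5058 > UCL; sample 3 = 5085 > UCL.

2, 3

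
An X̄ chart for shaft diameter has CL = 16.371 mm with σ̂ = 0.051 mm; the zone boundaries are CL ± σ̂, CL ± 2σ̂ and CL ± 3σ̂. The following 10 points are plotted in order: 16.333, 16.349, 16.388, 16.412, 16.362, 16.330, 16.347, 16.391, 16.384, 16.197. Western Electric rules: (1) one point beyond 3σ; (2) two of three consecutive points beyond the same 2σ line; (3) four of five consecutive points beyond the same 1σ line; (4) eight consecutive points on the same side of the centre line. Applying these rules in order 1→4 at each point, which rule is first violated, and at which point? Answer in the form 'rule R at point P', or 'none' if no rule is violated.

Zone of each point (C = within 1σ̂, B = 1σ̂–2σ̂, A = 2σ̂–3σ̂, * = beyond 3σ̂; sign = side of CL): 1:-C, 2:-C, 3:+C, 4:+C, 5:-C, 6:-C, 7:-C, 8:+C, 9:+C, 10:-*
Rule 1 (one point beyond the 3σ limits) is satisfied at point 10.

rule 1 at point 10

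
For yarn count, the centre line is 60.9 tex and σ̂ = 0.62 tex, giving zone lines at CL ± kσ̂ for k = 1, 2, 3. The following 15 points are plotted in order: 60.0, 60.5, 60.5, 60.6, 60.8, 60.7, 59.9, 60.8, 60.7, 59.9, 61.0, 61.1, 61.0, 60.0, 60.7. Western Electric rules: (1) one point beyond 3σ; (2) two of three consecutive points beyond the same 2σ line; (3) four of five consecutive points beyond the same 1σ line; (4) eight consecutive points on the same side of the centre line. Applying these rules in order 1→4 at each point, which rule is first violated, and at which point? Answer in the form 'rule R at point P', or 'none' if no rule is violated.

Zone of each point (C = within 1σ̂, B = 1σ̂–2σ̂, A = 2σ̂–3σ̂, * = beyond 3σ̂; sign = side of CL): 1:-B, 2:-C, 3:-C, 4:-C, 5:-C, 6:-C, 7:-B, 8:-C, 9:-C, 10:-B, 11:+C, 12:+C, 13:+C, 14:-B, 15:-C
Rule 4 (eight consecutive points on the same side of the centre line) is satisfied at point 8.

rule 4 at point 8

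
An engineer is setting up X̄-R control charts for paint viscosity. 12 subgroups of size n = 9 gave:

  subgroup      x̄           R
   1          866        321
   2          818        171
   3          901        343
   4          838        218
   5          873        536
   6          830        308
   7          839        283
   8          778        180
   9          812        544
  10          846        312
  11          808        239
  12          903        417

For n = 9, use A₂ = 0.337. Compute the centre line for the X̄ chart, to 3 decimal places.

X̄̄ = (866 + 818 + 901 + 838 + 873 + 830 + 839 + 778 + 812 + 846 + 808 + 903) / 12 = 10112.0000 / 12 = 842.6667
CL = X̄̄ = 842.6667

842.667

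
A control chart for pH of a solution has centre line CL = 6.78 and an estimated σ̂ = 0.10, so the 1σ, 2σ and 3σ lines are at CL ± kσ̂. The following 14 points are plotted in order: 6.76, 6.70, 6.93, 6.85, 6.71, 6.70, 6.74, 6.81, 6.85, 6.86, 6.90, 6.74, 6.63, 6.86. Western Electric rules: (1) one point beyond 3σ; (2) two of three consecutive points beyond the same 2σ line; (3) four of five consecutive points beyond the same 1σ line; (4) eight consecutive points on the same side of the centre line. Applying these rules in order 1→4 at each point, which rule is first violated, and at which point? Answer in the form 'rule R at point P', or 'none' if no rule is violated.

none

Zone of each point (C = within 1σ̂, B = 1σ̂–2σ̂, A = 2σ̂–3σ̂, * = beyond 3σ̂; sign = side of CL): 1:-C, 2:-C, 3:+B, 4:+C, 5:-C, 6:-C, 7:-C, 8:+C, 9:+C, 10:+C, 11:+B, 12:-C, 13:-B, 14:+C
No rule fires across all 14 points.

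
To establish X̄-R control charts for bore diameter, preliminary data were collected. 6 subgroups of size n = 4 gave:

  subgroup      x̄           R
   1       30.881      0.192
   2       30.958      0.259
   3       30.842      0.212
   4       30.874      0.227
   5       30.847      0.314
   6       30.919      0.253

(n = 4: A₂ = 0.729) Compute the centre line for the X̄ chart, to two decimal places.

X̄̄ = (30.881 + 30.958 + 30.842 + 30.874 + 30.847 + 30.919) / 6 = 185.3210 / 6 = 30.8868
CL = X̄̄ = 30.8868

30.89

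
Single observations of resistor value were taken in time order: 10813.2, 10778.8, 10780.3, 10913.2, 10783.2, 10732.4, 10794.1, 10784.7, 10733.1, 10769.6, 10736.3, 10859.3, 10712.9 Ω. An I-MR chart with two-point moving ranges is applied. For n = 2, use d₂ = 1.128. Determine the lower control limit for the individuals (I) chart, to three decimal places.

10604.077

X̄ = (10813.2 + 10778.8 + 10780.3 + 10913.2 + 10783.2 + 10732.4 + 10794.1 + 10784.7 + 10733.1 + 10769.6 + 10736.3 + 10859.3 + 10712.9) / 13 = 10783.9308
Moving ranges: 34.4, 1.5, 132.9, 130.0, 50.8, 61.7, 9.4, 51.6, 36.5, 33.3, 123.0, 146.4; M̄R̄ = 811.5000 / 12 = 67.6250
LCL = X̄ − 3·M̄R̄/d₂ = 10783.9308 − 3 × 67.6250 / 1.128 = 10604.0770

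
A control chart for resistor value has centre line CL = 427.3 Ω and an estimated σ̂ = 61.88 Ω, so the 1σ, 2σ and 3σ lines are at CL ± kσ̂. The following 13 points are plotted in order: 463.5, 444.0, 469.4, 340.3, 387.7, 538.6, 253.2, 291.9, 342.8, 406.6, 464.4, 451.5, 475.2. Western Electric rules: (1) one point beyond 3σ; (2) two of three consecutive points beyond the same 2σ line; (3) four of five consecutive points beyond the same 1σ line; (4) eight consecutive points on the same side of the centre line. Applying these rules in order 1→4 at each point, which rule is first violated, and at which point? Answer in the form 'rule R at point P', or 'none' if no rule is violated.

Zone of each point (C = within 1σ̂, B = 1σ̂–2σ̂, A = 2σ̂–3σ̂, * = beyond 3σ̂; sign = side of CL): 1:+C, 2:+C, 3:+C, 4:-B, 5:-C, 6:+B, 7:-A, 8:-A, 9:-B, 10:-C, 11:+C, 12:+C, 13:+C
Rule 2 (two of three consecutive points beyond the same 2σ limit) is satisfied at point 8.

rule 2 at point 8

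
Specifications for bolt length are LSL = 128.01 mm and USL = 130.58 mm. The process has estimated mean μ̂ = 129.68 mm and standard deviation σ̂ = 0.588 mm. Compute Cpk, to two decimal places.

Cpu = (USL − μ̂) / (3σ̂) = (130.58 − 129.68) / (3 × 0.588) = 0.5102; Cpl = (μ̂ − LSL) / (3σ̂) = (129.68 − 128.01) / (3 × 0.588) = 0.9467; Cpk = min(Cpu, Cpl) = 0.5102

0.51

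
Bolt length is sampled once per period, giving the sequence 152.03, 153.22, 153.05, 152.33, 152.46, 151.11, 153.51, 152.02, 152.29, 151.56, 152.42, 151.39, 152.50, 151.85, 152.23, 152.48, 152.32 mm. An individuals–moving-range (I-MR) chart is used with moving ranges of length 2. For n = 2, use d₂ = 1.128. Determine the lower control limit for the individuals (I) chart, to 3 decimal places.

X̄ = (152.03 + 153.22 + 153.05 + 152.33 + 152.46 + 151.11 + 153.51 + 152.02 + 152.29 + 151.56 + 152.42 + 151.39 + 152.50 + 151.85 + 152.23 + 152.48 + 152.32) / 17 = 152.2806
Moving ranges: 1.19, 0.17, 0.72, 0.13, 1.35, 2.40, 1.49, 0.27, 0.73, 0.86, 1.03, 1.11, 0.65, 0.38, 0.25, 0.16; M̄R̄ = 12.8900 / 16 = 0.8056
LCL = X̄ − 3·M̄R̄/d₂ = 152.2806 − 3 × 0.8056 / 1.128 = 150.1380

150.138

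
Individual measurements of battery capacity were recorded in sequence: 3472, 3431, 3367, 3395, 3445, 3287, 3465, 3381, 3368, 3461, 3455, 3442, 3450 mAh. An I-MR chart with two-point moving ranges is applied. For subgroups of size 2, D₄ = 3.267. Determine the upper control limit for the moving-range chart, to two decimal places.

200.38

Moving ranges: 41, 64, 28, 50, 158, 178, 84, 13, 93, 6, 13, 8; M̄R̄ = 736.0000 / 12 = 61.3333
UCL_MR = D₄·M̄R̄ = 3.267 × 61.3333 = 200.3760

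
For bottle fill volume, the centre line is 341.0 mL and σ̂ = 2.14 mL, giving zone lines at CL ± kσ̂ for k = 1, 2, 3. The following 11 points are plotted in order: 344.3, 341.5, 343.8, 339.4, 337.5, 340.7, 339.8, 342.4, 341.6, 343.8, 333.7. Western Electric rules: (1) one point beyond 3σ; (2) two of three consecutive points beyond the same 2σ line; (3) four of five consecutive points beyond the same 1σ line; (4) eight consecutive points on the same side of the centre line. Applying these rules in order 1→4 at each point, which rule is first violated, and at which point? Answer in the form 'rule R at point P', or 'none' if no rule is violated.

rule 1 at point 11

Zone of each point (C = within 1σ̂, B = 1σ̂–2σ̂, A = 2σ̂–3σ̂, * = beyond 3σ̂; sign = side of CL): 1:+B, 2:+C, 3:+B, 4:-C, 5:-B, 6:-C, 7:-C, 8:+C, 9:+C, 10:+B, 11:-*
Rule 1 (one point beyond the 3σ limits) is satisfied at point 11.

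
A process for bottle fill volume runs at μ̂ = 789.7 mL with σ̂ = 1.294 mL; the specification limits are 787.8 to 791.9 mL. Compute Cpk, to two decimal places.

Cpu = (USL − μ̂) / (3σ̂) = (791.9 − 789.7) / (3 × 1.294) = 0.5667; Cpl = (μ̂ − LSL) / (3σ̂) = (789.7 − 787.8) / (3 × 1.294) = 0.4894; Cpk = min(Cpu, Cpl) = 0.4894

0.49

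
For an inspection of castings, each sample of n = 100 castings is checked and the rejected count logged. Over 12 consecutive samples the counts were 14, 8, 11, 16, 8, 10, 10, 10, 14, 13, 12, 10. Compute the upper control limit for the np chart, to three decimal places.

20.843

p̄ = Σdᵢ / (k·n) = 136 / (12 × 100) = 0.11333
UCL = np̄ + 3·√(np̄(1−p̄)) = 11.3333 + 3 × √(11.3333×0.88667) = 11.3333 + 3 × 3.1700 = 20.8433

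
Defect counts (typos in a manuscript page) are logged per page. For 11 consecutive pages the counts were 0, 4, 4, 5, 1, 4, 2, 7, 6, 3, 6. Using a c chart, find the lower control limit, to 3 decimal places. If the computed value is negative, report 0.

0.000

c̄ = (0 + 4 + 4 + 5 + 1 + 4 + 2 + 7 + 6 + 3 + 6) / 11 = 42 / 11 = 3.8182
LCL = c̄ − 3√c̄ = 3.8182 − 3 × 1.9540 = -2.0439 → 0 (cannot be negative)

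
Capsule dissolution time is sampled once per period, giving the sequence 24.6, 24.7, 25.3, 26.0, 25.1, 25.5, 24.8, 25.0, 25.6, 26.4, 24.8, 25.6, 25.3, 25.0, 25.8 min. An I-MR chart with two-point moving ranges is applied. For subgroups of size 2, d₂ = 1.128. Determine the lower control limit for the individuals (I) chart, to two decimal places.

X̄ = (24.6 + 24.7 + 25.3 + 26.0 + 25.1 + 25.5 + 24.8 + 25.0 + 25.6 + 26.4 + 24.8 + 25.6 + 25.3 + 25.0 + 25.8) / 15 = 25.3000
Moving ranges: 0.1, 0.6, 0.7, 0.9, 0.4, 0.7, 0.2, 0.6, 0.8, 1.6, 0.8, 0.3, 0.3, 0.8; M̄R̄ = 8.8000 / 14 = 0.6286
LCL = X̄ − 3·M̄R̄/d₂ = 25.3000 − 3 × 0.6286 / 1.128 = 23.6283

23.63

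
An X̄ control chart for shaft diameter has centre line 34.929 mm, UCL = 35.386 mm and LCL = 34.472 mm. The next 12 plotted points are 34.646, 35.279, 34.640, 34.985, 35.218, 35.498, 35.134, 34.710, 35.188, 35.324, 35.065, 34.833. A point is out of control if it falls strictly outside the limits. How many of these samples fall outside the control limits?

1

Compare each point to [34.472, 35.386]: sample 6 = 35.498 > UCL.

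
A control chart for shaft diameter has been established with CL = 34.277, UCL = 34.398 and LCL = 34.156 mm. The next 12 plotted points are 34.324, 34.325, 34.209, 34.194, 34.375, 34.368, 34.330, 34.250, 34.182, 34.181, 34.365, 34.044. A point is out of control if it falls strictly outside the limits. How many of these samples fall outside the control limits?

1

Compare each point to [34.156, 34.398]: sample 12 = 34.044 < LCL.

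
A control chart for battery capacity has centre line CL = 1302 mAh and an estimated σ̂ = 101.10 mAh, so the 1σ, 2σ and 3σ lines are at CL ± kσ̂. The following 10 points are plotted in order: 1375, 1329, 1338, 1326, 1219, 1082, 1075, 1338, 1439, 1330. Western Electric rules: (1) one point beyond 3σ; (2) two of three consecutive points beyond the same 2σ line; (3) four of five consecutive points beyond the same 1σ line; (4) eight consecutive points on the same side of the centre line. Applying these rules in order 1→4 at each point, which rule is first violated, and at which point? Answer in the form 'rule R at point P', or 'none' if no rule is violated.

rule 2 at point 7

Zone of each point (C = within 1σ̂, B = 1σ̂–2σ̂, A = 2σ̂–3σ̂, * = beyond 3σ̂; sign = side of CL): 1:+C, 2:+C, 3:+C, 4:+C, 5:-C, 6:-A, 7:-A, 8:+C, 9:+B, 10:+C
Rule 2 (two of three consecutive points beyond the same 2σ limit) is satisfied at point 7.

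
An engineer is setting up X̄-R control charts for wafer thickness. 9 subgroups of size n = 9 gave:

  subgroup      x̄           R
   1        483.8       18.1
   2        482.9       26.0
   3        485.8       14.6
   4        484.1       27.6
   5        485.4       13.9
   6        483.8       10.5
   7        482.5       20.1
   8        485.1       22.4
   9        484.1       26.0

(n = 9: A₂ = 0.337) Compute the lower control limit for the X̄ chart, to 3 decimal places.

477.457

X̄̄ = (483.8 + 482.9 + 485.8 + 484.1 + 485.4 + 483.8 + 482.5 + 485.1 + 484.1) / 9 = 4357.5000 / 9 = 484.1667
R̄ = (18.1 + 26.0 + 14.6 + 27.6 + 13.9 + 10.5 + 20.1 + 22.4 + 26.0) / 9 = 179.2000 / 9 = 19.9111
LCL = X̄̄ − A₂·R̄ = 484.1667 − 0.337 × 19.9111 = 477.4566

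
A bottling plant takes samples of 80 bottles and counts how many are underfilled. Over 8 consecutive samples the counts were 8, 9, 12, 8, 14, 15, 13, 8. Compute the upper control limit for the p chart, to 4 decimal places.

0.2509

p̄ = Σdᵢ / (k·n) = 87 / (8 × 80) = 0.13594
UCL = p̄ + 3·√(p̄(1−p̄)/n) = 0.13594 + 3 × √(0.13594×0.86406/80) = 0.13594 + 3 × 0.03832 = 0.25089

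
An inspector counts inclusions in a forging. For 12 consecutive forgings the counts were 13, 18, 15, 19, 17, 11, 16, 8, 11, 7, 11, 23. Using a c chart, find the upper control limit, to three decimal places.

c̄ = (13 + 18 + 15 + 19 + 17 + 11 + 16 + 8 + 11 + 7 + 11 + 23) / 12 = 169 / 12 = 14.0833
UCL = c̄ + 3√c̄ = 14.0833 + 3 × √14.0833 = 14.0833 + 3 × 3.7528 = 25.3417

25.342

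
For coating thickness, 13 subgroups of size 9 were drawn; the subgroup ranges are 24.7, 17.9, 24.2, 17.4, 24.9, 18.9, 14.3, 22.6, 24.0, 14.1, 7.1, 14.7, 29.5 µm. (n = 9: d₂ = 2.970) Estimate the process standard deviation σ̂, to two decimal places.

R̄ = (24.7 + 17.9 + 24.2 + 17.4 + 24.9 + 18.9 + 14.3 + 22.6 + 24.0 + 14.1 + 7.1 + 14.7 + 29.5) / 13 = 19.5615
σ̂ = R̄ / d₂ = 19.5615 / 2.970 = 6.5864

6.59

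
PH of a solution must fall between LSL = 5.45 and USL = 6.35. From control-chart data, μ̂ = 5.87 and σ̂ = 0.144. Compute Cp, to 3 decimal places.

1.042

Cp = (USL − LSL) / (6σ̂) = (6.35 − 5.45) / (6 × 0.144) = 0.9000 / 0.8640 = 1.0417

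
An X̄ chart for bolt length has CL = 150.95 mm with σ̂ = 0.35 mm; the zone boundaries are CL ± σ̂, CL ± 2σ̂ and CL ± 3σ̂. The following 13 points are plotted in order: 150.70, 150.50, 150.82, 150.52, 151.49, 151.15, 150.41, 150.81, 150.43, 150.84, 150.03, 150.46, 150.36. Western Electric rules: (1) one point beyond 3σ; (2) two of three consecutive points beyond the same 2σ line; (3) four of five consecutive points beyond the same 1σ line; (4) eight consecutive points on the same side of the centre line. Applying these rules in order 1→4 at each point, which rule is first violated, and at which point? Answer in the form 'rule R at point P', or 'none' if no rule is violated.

rule 3 at point 13

Zone of each point (C = within 1σ̂, B = 1σ̂–2σ̂, A = 2σ̂–3σ̂, * = beyond 3σ̂; sign = side of CL): 1:-C, 2:-B, 3:-C, 4:-B, 5:+B, 6:+C, 7:-B, 8:-C, 9:-B, 10:-C, 11:-A, 12:-B, 13:-B
Rule 3 (four of five consecutive points beyond the same 1σ limit) is satisfied at point 13.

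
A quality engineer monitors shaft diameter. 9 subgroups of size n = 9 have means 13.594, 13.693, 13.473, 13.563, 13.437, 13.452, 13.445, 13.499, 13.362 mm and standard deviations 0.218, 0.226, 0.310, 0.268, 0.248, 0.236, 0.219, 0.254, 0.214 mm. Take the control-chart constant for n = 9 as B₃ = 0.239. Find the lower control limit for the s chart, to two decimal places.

0.06

s̄ = (0.218 + 0.226 + 0.310 + 0.268 + 0.248 + 0.236 + 0.219 + 0.254 + 0.214) / 9 = 0.2437
LCL_s = B₃·s̄ = 0.239 × 0.2437 = 0.0582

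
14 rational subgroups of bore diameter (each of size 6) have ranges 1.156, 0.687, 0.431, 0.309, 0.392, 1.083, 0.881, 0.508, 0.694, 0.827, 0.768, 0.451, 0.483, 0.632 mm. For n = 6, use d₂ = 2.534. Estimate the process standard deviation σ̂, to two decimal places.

R̄ = (1.156 + 0.687 + 0.431 + 0.309 + 0.392 + 1.083 + 0.881 + 0.508 + 0.694 + 0.827 + 0.768 + 0.451 + 0.483 + 0.632) / 14 = 0.6644
σ̂ = R̄ / d₂ = 0.6644 / 2.534 = 0.2622

0.26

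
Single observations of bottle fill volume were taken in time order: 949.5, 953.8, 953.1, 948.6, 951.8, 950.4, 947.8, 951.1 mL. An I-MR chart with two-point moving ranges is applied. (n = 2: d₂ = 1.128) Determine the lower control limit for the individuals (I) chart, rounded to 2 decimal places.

X̄ = (949.5 + 953.8 + 953.1 + 948.6 + 951.8 + 950.4 + 947.8 + 951.1) / 8 = 950.7625
Moving ranges: 4.3, 0.7, 4.5, 3.2, 1.4, 2.6, 3.3; M̄R̄ = 20.0000 / 7 = 2.8571
LCL = X̄ − 3·M̄R̄/d₂ = 950.7625 − 3 × 2.8571 / 1.128 = 943.1637

943.16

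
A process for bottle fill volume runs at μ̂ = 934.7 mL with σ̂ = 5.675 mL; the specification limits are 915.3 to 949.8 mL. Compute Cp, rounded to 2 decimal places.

Cp = (USL − LSL) / (6σ̂) = (949.8 − 915.3) / (6 × 5.675) = 34.5000 / 34.0500 = 1.0132

1.01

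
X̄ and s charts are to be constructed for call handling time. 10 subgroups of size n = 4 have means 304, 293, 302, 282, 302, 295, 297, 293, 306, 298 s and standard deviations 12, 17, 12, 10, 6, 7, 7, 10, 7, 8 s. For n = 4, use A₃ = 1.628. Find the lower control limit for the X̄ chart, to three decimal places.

X̄̄ = (304 + 293 + 302 + 282 + 302 + 295 + 297 + 293 + 306 + 298) / 10 = 297.2000
s̄ = (12 + 17 + 12 + 10 + 6 + 7 + 7 + 10 + 7 + 8) / 10 = 9.6000
LCL = X̄̄ − A₃·s̄ = 297.2000 − 1.628 × 9.6000 = 281.5712

281.571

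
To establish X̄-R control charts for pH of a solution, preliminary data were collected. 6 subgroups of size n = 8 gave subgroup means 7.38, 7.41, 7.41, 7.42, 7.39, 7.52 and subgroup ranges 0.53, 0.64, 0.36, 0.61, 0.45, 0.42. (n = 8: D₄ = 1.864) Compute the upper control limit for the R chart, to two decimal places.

R̄ = (0.53 + 0.64 + 0.36 + 0.61 + 0.45 + 0.42) / 6 = 3.0100 / 6 = 0.5017
UCL_R = D₄·R̄ = 1.864 × 0.5017 = 0.9351

0.94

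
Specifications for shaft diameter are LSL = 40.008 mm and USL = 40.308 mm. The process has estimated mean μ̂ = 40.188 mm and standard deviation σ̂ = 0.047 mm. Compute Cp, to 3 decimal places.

Cp = (USL − LSL) / (6σ̂) = (40.308 − 40.008) / (6 × 0.047) = 0.3000 / 0.2820 = 1.0638

1.064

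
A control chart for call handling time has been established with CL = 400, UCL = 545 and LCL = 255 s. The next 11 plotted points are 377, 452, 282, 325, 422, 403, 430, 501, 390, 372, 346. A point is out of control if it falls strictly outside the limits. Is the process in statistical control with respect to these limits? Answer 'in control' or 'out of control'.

All 11 points lie within [255, 545].

in control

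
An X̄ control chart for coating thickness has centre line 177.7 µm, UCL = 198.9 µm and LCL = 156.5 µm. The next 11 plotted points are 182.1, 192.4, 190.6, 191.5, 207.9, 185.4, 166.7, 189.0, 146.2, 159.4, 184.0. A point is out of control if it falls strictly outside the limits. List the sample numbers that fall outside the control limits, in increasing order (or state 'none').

5, 9

Compare each point to [156.5, 198.9]: sample 5 = 207.9 > UCL; sample 9 = 146.2 < LCL.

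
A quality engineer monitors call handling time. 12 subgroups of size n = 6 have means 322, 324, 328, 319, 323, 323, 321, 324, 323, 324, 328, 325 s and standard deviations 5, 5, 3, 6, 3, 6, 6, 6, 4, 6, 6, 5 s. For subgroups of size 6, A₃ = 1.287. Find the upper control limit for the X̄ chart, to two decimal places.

330.21

X̄̄ = (322 + 324 + 328 + 319 + 323 + 323 + 321 + 324 + 323 + 324 + 328 + 325) / 12 = 323.6667
s̄ = (5 + 5 + 3 + 6 + 3 + 6 + 6 + 6 + 4 + 6 + 6 + 5) / 12 = 5.0833
UCL = X̄̄ + A₃·s̄ = 323.6667 + 1.287 × 5.0833 = 330.2089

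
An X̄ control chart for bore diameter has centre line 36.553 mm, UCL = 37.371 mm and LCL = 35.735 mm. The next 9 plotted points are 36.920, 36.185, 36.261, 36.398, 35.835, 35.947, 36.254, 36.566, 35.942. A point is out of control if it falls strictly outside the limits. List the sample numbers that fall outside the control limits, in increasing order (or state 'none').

All 9 points lie within [35.735, 37.371].

none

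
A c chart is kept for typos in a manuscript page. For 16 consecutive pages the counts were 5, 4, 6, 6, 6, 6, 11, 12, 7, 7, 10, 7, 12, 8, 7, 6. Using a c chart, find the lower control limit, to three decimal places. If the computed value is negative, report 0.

0.000

c̄ = (5 + 4 + 6 + 6 + 6 + 6 + 11 + 12 + 7 + 7 + 10 + 7 + 12 + 8 + 7 + 6) / 16 = 120 / 16 = 7.5000
LCL = c̄ − 3√c̄ = 7.5000 − 3 × 2.7386 = -0.7158 → 0 (cannot be negative)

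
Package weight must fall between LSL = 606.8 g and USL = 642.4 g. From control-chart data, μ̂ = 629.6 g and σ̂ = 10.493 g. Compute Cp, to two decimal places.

Cp = (USL − LSL) / (6σ̂) = (642.4 − 606.8) / (6 × 10.493) = 35.6000 / 62.9580 = 0.5655

0.57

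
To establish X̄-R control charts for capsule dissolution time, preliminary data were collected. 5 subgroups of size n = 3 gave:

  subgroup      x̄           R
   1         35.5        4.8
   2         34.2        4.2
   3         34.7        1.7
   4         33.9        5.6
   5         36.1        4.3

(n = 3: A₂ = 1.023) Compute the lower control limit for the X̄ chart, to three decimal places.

30.665

X̄̄ = (35.5 + 34.2 + 34.7 + 33.9 + 36.1) / 5 = 174.4000 / 5 = 34.8800
R̄ = (4.8 + 4.2 + 1.7 + 5.6 + 4.3) / 5 = 20.6000 / 5 = 4.1200
LCL = X̄̄ − A₂·R̄ = 34.8800 − 1.023 × 4.1200 = 30.6652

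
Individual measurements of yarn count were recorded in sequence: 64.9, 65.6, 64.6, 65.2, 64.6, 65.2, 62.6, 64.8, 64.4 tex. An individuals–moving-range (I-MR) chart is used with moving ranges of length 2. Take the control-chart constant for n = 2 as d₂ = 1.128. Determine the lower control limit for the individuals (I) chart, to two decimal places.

X̄ = (64.9 + 65.6 + 64.6 + 65.2 + 64.6 + 65.2 + 62.6 + 64.8 + 64.4) / 9 = 64.6556
Moving ranges: 0.7, 1.0, 0.6, 0.6, 0.6, 2.6, 2.2, 0.4; M̄R̄ = 8.7000 / 8 = 1.0875
LCL = X̄ − 3·M̄R̄/d₂ = 64.6556 − 3 × 1.0875 / 1.128 = 61.7633

61.76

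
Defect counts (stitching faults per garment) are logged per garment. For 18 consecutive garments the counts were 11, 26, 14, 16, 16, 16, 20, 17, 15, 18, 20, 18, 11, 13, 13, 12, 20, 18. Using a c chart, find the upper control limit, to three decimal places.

c̄ = (11 + 26 + 14 + 16 + 16 + 16 + 20 + 17 + 15 + 18 + 20 + 18 + 11 + 13 + 13 + 12 + 20 + 18) / 18 = 294 / 18 = 16.3333
UCL = c̄ + 3√c̄ = 16.3333 + 3 × √16.3333 = 16.3333 + 3 × 4.0415 = 28.4577

28.458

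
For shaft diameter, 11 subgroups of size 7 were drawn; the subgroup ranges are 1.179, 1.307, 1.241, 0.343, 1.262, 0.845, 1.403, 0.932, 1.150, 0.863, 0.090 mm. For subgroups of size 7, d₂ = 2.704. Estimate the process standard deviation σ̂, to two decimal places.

R̄ = (1.179 + 1.307 + 1.241 + 0.343 + 1.262 + 0.845 + 1.403 + 0.932 + 1.150 + 0.863 + 0.090) / 11 = 0.9650
σ̂ = R̄ / d₂ = 0.9650 / 2.704 = 0.3569

0.36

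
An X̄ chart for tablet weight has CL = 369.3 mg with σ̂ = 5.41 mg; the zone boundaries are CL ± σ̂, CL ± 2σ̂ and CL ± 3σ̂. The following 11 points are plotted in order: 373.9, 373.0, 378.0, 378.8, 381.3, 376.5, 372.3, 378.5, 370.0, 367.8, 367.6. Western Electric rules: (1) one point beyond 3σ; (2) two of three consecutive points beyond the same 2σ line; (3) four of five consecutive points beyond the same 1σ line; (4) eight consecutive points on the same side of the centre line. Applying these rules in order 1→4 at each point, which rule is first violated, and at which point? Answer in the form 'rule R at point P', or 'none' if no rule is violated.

Zone of each point (C = within 1σ̂, B = 1σ̂–2σ̂, A = 2σ̂–3σ̂, * = beyond 3σ̂; sign = side of CL): 1:+C, 2:+C, 3:+B, 4:+B, 5:+A, 6:+B, 7:+C, 8:+B, 9:+C, 10:-C, 11:-C
Rule 3 (four of five consecutive points beyond the same 1σ limit) is satisfied at point 6.

rule 3 at point 6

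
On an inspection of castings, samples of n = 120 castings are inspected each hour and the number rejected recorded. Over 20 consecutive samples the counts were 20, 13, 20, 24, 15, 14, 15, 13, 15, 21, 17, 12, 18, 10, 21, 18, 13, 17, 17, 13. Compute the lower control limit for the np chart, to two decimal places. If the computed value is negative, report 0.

5.04

p̄ = Σdᵢ / (k·n) = 326 / (20 × 120) = 0.13583
LCL = np̄ − 3·√(np̄(1−p̄)) = 16.3000 − 3 × 3.7531 = 5.0406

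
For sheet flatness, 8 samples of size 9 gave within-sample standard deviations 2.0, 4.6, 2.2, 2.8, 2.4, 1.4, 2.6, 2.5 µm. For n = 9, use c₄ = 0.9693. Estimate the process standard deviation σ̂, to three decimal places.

s̄ = (2.0 + 4.6 + 2.2 + 2.8 + 2.4 + 1.4 + 2.6 + 2.5) / 8 = 2.5625
σ̂ = s̄ / c₄ = 2.5625 / 0.9693 = 2.6437

2.644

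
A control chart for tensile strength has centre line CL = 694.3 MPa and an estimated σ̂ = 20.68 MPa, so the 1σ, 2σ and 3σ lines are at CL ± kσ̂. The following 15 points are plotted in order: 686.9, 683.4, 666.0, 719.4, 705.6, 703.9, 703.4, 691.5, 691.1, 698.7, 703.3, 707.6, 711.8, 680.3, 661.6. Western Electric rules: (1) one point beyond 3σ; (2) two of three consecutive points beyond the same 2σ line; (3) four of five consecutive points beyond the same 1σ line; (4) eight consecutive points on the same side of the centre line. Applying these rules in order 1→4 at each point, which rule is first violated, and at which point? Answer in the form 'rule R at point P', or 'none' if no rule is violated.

Zone of each point (C = within 1σ̂, B = 1σ̂–2σ̂, A = 2σ̂–3σ̂, * = beyond 3σ̂; sign = side of CL): 1:-C, 2:-C, 3:-B, 4:+B, 5:+C, 6:+C, 7:+C, 8:-C, 9:-C, 10:+C, 11:+C, 12:+C, 13:+C, 14:-C, 15:-B
No rule fires across all 15 points.

none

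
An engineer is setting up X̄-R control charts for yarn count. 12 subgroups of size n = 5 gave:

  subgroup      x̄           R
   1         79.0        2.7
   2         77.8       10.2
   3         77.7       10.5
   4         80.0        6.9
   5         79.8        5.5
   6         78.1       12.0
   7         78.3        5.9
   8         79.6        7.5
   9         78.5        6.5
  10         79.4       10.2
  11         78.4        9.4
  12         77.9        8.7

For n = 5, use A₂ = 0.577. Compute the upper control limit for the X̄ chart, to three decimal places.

83.324

X̄̄ = (79.0 + 77.8 + 77.7 + 80.0 + 79.8 + 78.1 + 78.3 + 79.6 + 78.5 + 79.4 + 78.4 + 77.9) / 12 = 944.5000 / 12 = 78.7083
R̄ = (2.7 + 10.2 + 10.5 + 6.9 + 5.5 + 12.0 + 5.9 + 7.5 + 6.5 + 10.2 + 9.4 + 8.7) / 12 = 96.0000 / 12 = 8.0000
UCL = X̄̄ + A₂·R̄ = 78.7083 + 0.577 × 8.0000 = 83.3243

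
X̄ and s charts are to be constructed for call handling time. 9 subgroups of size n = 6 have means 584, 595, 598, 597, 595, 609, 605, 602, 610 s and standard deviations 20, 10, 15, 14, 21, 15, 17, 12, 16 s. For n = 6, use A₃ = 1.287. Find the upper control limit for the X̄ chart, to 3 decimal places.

619.464

X̄̄ = (584 + 595 + 598 + 597 + 595 + 609 + 605 + 602 + 610) / 9 = 599.4444
s̄ = (20 + 10 + 15 + 14 + 21 + 15 + 17 + 12 + 16) / 9 = 15.5556
UCL = X̄̄ + A₃·s̄ = 599.4444 + 1.287 × 15.5556 = 619.4644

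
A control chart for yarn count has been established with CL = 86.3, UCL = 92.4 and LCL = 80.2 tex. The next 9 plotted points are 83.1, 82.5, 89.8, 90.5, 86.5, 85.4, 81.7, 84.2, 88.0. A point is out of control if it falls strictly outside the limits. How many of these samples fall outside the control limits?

All 9 points lie within [80.2, 92.4].

0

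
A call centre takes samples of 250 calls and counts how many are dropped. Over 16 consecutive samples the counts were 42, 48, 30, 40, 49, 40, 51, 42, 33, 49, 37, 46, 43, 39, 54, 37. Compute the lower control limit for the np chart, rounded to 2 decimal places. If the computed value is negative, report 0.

p̄ = Σdᵢ / (k·n) = 680 / (16 × 250) = 0.17000
LCL = np̄ − 3·√(np̄(1−p̄)) = 42.5000 − 3 × 5.9393 = 24.6822

24.68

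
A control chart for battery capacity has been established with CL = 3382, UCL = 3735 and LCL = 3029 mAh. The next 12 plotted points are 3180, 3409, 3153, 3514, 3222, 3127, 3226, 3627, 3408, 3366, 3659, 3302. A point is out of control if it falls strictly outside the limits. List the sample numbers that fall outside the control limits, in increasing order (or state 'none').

All 12 points lie within [3029, 3735].

none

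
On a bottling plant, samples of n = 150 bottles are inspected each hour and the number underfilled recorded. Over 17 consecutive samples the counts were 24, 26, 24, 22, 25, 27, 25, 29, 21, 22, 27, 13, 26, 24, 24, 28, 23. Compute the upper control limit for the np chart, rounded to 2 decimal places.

p̄ = Σdᵢ / (k·n) = 410 / (17 × 150) = 0.16078
UCL = np̄ + 3·√(np̄(1−p̄)) = 24.1176 + 3 × √(24.1176×0.83922) = 24.1176 + 3 × 4.4989 = 37.6143

37.61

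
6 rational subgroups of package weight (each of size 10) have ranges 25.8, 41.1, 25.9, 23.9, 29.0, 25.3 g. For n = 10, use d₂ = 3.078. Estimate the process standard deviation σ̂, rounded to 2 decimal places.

R̄ = (25.8 + 41.1 + 25.9 + 23.9 + 29.0 + 25.3) / 6 = 28.5000
σ̂ = R̄ / d₂ = 28.5000 / 3.078 = 9.2593

9.26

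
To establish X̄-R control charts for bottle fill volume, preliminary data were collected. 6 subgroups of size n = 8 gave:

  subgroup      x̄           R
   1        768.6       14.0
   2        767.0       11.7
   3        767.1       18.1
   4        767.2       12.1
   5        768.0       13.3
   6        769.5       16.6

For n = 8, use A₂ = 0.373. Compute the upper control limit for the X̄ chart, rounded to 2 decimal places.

X̄̄ = (768.6 + 767.0 + 767.1 + 767.2 + 768.0 + 769.5) / 6 = 4607.4000 / 6 = 767.9000
R̄ = (14.0 + 11.7 + 18.1 + 12.1 + 13.3 + 16.6) / 6 = 85.8000 / 6 = 14.3000
UCL = X̄̄ + A₂·R̄ = 767.9000 + 0.373 × 14.3000 = 773.2339

773.23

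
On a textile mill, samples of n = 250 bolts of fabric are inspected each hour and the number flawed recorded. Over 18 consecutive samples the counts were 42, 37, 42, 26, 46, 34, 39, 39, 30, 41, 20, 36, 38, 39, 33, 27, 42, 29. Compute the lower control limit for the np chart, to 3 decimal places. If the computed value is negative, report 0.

p̄ = Σdᵢ / (k·n) = 640 / (18 × 250) = 0.14222
LCL = np̄ − 3·√(np̄(1−p̄)) = 35.5556 − 3 × 5.5226 = 18.9878

18.988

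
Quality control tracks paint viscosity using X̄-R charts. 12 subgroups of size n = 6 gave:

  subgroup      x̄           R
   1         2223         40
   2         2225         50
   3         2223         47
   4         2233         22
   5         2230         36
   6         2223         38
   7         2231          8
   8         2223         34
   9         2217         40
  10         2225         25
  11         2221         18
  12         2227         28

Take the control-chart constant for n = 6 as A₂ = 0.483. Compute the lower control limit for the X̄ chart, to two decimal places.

2209.55

X̄̄ = (2223 + 2225 + 2223 + 2233 + 2230 + 2223 + 2231 + 2223 + 2217 + 2225 + 2221 + 2227) / 12 = 26701.0000 / 12 = 2225.0833
R̄ = (40 + 50 + 47 + 22 + 36 + 38 + 8 + 34 + 40 + 25 + 18 + 28) / 12 = 386.0000 / 12 = 32.1667
LCL = X̄̄ − A₂·R̄ = 2225.0833 − 0.483 × 32.1667 = 2209.5468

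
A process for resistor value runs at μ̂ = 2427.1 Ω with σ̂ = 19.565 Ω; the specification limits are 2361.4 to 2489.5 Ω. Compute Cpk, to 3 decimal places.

Cpu = (USL − μ̂) / (3σ̂) = (2489.5 − 2427.1) / (3 × 19.565) = 1.0631; Cpl = (μ̂ − LSL) / (3σ̂) = (2427.1 − 2361.4) / (3 × 19.565) = 1.1193; Cpk = min(Cpu, Cpl) = 1.0631

1.063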